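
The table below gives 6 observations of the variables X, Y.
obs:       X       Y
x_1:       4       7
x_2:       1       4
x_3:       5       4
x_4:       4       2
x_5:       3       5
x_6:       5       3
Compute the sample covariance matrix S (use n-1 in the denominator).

Step 1 — column means:
  mean(X) = (4 + 1 + 5 + 4 + 3 + 5) / 6 = 22/6 = 3.6667
  mean(Y) = (7 + 4 + 4 + 2 + 5 + 3) / 6 = 25/6 = 4.1667

Step 2 — sample covariance S[i,j] = (1/(n-1)) · Σ_k (x_{k,i} - mean_i) · (x_{k,j} - mean_j), with n-1 = 5.
  S[X,X] = ((0.3333)·(0.3333) + (-2.6667)·(-2.6667) + (1.3333)·(1.3333) + (0.3333)·(0.3333) + (-0.6667)·(-0.6667) + (1.3333)·(1.3333)) / 5 = 11.3333/5 = 2.2667
  S[X,Y] = ((0.3333)·(2.8333) + (-2.6667)·(-0.1667) + (1.3333)·(-0.1667) + (0.3333)·(-2.1667) + (-0.6667)·(0.8333) + (1.3333)·(-1.1667)) / 5 = -1.6667/5 = -0.3333
  S[Y,Y] = ((2.8333)·(2.8333) + (-0.1667)·(-0.1667) + (-0.1667)·(-0.1667) + (-2.1667)·(-2.1667) + (0.8333)·(0.8333) + (-1.1667)·(-1.1667)) / 5 = 14.8333/5 = 2.9667

S is symmetric (S[j,i] = S[i,j]). Assembling:

S = [[2.2667, -0.3333],
 [-0.3333, 2.9667]]


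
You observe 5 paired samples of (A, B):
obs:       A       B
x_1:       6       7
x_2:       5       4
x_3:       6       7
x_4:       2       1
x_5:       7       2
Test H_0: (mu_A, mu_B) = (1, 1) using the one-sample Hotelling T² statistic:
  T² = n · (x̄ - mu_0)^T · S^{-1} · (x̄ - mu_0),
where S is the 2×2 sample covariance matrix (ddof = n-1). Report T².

Step 1 — sample mean vector:
  mean(A) = (6 + 5 + 6 + 2 + 7) / 5 = 26/5 = 5.2
  mean(B) = (7 + 4 + 7 + 1 + 2) / 5 = 21/5 = 4.2
  x̄ = (5.2, 4.2),  deviation x̄ - mu_0 = (5.2, 4.2) - (1, 1) = (4.2, 3.2).

Step 2 — sample covariance matrix, S[i,j] = (1/(n-1)) · Σ_k (x_{k,i} - mean_i) · (x_{k,j} - mean_j), divisor n-1 = 4:
  S[A,A] = ((0.8)·(0.8) + (-0.2)·(-0.2) + (0.8)·(0.8) + (-3.2)·(-3.2) + (1.8)·(1.8)) / 4 = 14.8/4 = 3.7
  S[A,B] = ((0.8)·(2.8) + (-0.2)·(-0.2) + (0.8)·(2.8) + (-3.2)·(-3.2) + (1.8)·(-2.2)) / 4 = 10.8/4 = 2.7
  S[B,B] = ((2.8)·(2.8) + (-0.2)·(-0.2) + (2.8)·(2.8) + (-3.2)·(-3.2) + (-2.2)·(-2.2)) / 4 = 30.8/4 = 7.7
  S = [[3.7, 2.7],
 [2.7, 7.7]].

Step 3 — invert S. det(S) = 3.7·7.7 - (2.7)² = 21.2.
  S^{-1} = (1/det) · [[d, -b], [-b, a]] = [[0.3632, -0.1274],
 [-0.1274, 0.1745]].

Step 4 — quadratic form (x̄ - mu_0)^T · S^{-1} · (x̄ - mu_0):
  S^{-1} · (x̄ - mu_0) = (1.1179, 0.0236),
  (x̄ - mu_0)^T · [...] = (4.2)·(1.1179) + (3.2)·(0.0236) = 4.7708.

Step 5 — scale by n: T² = 5 · 4.7708 = 23.8538.

T² ≈ 23.8538


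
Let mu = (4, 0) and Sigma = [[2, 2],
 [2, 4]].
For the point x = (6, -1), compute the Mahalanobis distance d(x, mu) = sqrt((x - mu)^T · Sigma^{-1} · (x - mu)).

Step 1 — centre the observation: (x - mu) = (2, -1).

Step 2 — invert Sigma. det(Sigma) = 2·4 - (2)² = 4.
  Sigma^{-1} = (1/det) · [[d, -b], [-b, a]] = [[1, -0.5],
 [-0.5, 0.5]].

Step 3 — form the quadratic (x - mu)^T · Sigma^{-1} · (x - mu):
  Sigma^{-1} · (x - mu) = (2.5, -1.5).
  (x - mu)^T · [Sigma^{-1} · (x - mu)] = (2)·(2.5) + (-1)·(-1.5) = 6.5.

Step 4 — take square root: d = √(6.5) ≈ 2.5495.

d(x, mu) = √(6.5) ≈ 2.5495


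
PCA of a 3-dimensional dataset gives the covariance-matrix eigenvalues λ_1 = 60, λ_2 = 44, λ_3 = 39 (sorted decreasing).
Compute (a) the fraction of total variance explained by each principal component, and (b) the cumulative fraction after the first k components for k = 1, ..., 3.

Step 1 — total variance = trace(Sigma) = Σ λ_i = 60 + 44 + 39 = 143.

Step 2 — fraction explained by component i = λ_i / Σ λ:
  PC1: 60/143 = 0.4196
  PC2: 44/143 = 0.3077
  PC3: 39/143 = 0.2727

Step 3 — cumulative fraction after k components = (λ_1 + ... + λ_k) / Σ λ:
  k = 1: 60/143 = 0.4196
  k = 2: (60 + 44)/143 = 104/143 = 0.7273
  k = 3: (60 + 44 + 39)/143 = 143/143 = 1

Summary (fraction, with percent):

explained: PC1 0.4196 (41.96%), PC2 0.3077 (30.77%), PC3 0.2727 (27.27%);  cumulative: 0.4196, 0.7273, 1


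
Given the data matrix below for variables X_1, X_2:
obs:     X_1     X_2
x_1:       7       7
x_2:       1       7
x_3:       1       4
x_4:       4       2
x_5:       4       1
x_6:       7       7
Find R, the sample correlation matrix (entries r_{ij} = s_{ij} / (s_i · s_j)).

Step 1 — column means:
  mean(X_1) = (7 + 1 + 1 + 4 + 4 + 7) / 6 = 24/6 = 4
  mean(X_2) = (7 + 7 + 4 + 2 + 1 + 7) / 6 = 28/6 = 4.6667

Step 2 — sample variances and covariances s[i,j] = (1/(n-1)) · Σ_k (x_{k,i} - mean_i) · (x_{k,j} - mean_j), with n-1 = 5:
  s[X_1,X_1] = ((3)·(3) + (-3)·(-3) + (-3)·(-3) + (0)·(0) + (0)·(0) + (3)·(3)) / 5 = 36/5 = 7.2
  s[X_1,X_2] = ((3)·(2.3333) + (-3)·(2.3333) + (-3)·(-0.6667) + (0)·(-2.6667) + (0)·(-3.6667) + (3)·(2.3333)) / 5 = 9/5 = 1.8
  s[X_2,X_2] = ((2.3333)·(2.3333) + (2.3333)·(2.3333) + (-0.6667)·(-0.6667) + (-2.6667)·(-2.6667) + (-3.6667)·(-3.6667) + (2.3333)·(2.3333)) / 5 = 37.3333/5 = 7.4667
  Sample standard deviations s_i = √(s[i,i]):
  s(X_1) = √(7.2) = 2.6833
  s(X_2) = √(7.4667) = 2.7325

Step 3 — r_{ij} = s_{ij} / (s_i · s_j):
  r[X_1,X_1] = 1 (diagonal).
  r[X_1,X_2] = 1.8 / (2.6833 · 2.7325) = 1.8 / 7.3321 = 0.2455
  r[X_2,X_2] = 1 (diagonal).

R is symmetric with unit diagonal. Assembling:

R = [[1, 0.2455],
 [0.2455, 1]]


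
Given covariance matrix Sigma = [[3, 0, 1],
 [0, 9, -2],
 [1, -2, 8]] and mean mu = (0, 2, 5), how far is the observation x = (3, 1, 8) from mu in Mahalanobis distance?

Step 1 — centre the observation: (x - mu) = (3, -1, 3).

Step 2 — invert Sigma (cofactor / det for 3×3, or solve directly):
  Sigma^{-1} = [[0.3487, -0.0103, -0.0462],
 [-0.0103, 0.1179, 0.0308],
 [-0.0462, 0.0308, 0.1385]].

Step 3 — form the quadratic (x - mu)^T · Sigma^{-1} · (x - mu):
  Sigma^{-1} · (x - mu) = (0.9179, -0.0564, 0.2462).
  (x - mu)^T · [Sigma^{-1} · (x - mu)] = (3)·(0.9179) + (-1)·(-0.0564) + (3)·(0.2462) = 3.5487.

Step 4 — take square root: d = √(3.5487) ≈ 1.8838.

d(x, mu) = √(3.5487) ≈ 1.8838


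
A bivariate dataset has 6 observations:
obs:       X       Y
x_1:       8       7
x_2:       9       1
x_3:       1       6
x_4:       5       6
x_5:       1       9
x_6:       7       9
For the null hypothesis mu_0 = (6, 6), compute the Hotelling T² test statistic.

Step 1 — sample mean vector:
  mean(X) = (8 + 9 + 1 + 5 + 1 + 7) / 6 = 31/6 = 5.1667
  mean(Y) = (7 + 1 + 6 + 6 + 9 + 9) / 6 = 38/6 = 6.3333
  x̄ = (5.1667, 6.3333),  deviation x̄ - mu_0 = (5.1667, 6.3333) - (6, 6) = (-0.8333, 0.3333).

Step 2 — sample covariance matrix, S[i,j] = (1/(n-1)) · Σ_k (x_{k,i} - mean_i) · (x_{k,j} - mean_j), divisor n-1 = 5:
  S[X,X] = ((2.8333)·(2.8333) + (3.8333)·(3.8333) + (-4.1667)·(-4.1667) + (-0.1667)·(-0.1667) + (-4.1667)·(-4.1667) + (1.8333)·(1.8333)) / 5 = 60.8333/5 = 12.1667
  S[X,Y] = ((2.8333)·(0.6667) + (3.8333)·(-5.3333) + (-4.1667)·(-0.3333) + (-0.1667)·(-0.3333) + (-4.1667)·(2.6667) + (1.8333)·(2.6667)) / 5 = -23.3333/5 = -4.6667
  S[Y,Y] = ((0.6667)·(0.6667) + (-5.3333)·(-5.3333) + (-0.3333)·(-0.3333) + (-0.3333)·(-0.3333) + (2.6667)·(2.6667) + (2.6667)·(2.6667)) / 5 = 43.3333/5 = 8.6667
  S = [[12.1667, -4.6667],
 [-4.6667, 8.6667]].

Step 3 — invert S. det(S) = 12.1667·8.6667 - (-4.6667)² = 83.6667.
  S^{-1} = (1/det) · [[d, -b], [-b, a]] = [[0.1036, 0.0558],
 [0.0558, 0.1454]].

Step 4 — quadratic form (x̄ - mu_0)^T · S^{-1} · (x̄ - mu_0):
  S^{-1} · (x̄ - mu_0) = (-0.0677, 0.002),
  (x̄ - mu_0)^T · [...] = (-0.8333)·(-0.0677) + (0.3333)·(0.002) = 0.0571.

Step 5 — scale by n: T² = 6 · 0.0571 = 0.3426.

T² ≈ 0.3426


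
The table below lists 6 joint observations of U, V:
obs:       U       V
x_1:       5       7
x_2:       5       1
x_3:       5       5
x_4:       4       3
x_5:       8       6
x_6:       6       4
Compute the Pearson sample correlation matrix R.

Step 1 — column means:
  mean(U) = (5 + 5 + 5 + 4 + 8 + 6) / 6 = 33/6 = 5.5
  mean(V) = (7 + 1 + 5 + 3 + 6 + 4) / 6 = 26/6 = 4.3333

Step 2 — sample variances and covariances s[i,j] = (1/(n-1)) · Σ_k (x_{k,i} - mean_i) · (x_{k,j} - mean_j), with n-1 = 5:
  s[U,U] = ((-0.5)·(-0.5) + (-0.5)·(-0.5) + (-0.5)·(-0.5) + (-1.5)·(-1.5) + (2.5)·(2.5) + (0.5)·(0.5)) / 5 = 9.5/5 = 1.9
  s[U,V] = ((-0.5)·(2.6667) + (-0.5)·(-3.3333) + (-0.5)·(0.6667) + (-1.5)·(-1.3333) + (2.5)·(1.6667) + (0.5)·(-0.3333)) / 5 = 6/5 = 1.2
  s[V,V] = ((2.6667)·(2.6667) + (-3.3333)·(-3.3333) + (0.6667)·(0.6667) + (-1.3333)·(-1.3333) + (1.6667)·(1.6667) + (-0.3333)·(-0.3333)) / 5 = 23.3333/5 = 4.6667
  Sample standard deviations s_i = √(s[i,i]):
  s(U) = √(1.9) = 1.3784
  s(V) = √(4.6667) = 2.1602

Step 3 — r_{ij} = s_{ij} / (s_i · s_j):
  r[U,U] = 1 (diagonal).
  r[U,V] = 1.2 / (1.3784 · 2.1602) = 1.2 / 2.9777 = 0.403
  r[V,V] = 1 (diagonal).

R is symmetric with unit diagonal. Assembling:

R = [[1, 0.403],
 [0.403, 1]]


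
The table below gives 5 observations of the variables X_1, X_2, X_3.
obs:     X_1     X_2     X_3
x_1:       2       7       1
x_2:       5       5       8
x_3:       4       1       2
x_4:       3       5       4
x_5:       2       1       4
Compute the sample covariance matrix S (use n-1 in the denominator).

Step 1 — column means:
  mean(X_1) = (2 + 5 + 4 + 3 + 2) / 5 = 16/5 = 3.2
  mean(X_2) = (7 + 5 + 1 + 5 + 1) / 5 = 19/5 = 3.8
  mean(X_3) = (1 + 8 + 2 + 4 + 4) / 5 = 19/5 = 3.8

Step 2 — sample covariance S[i,j] = (1/(n-1)) · Σ_k (x_{k,i} - mean_i) · (x_{k,j} - mean_j), with n-1 = 4.
  S[X_1,X_1] = ((-1.2)·(-1.2) + (1.8)·(1.8) + (0.8)·(0.8) + (-0.2)·(-0.2) + (-1.2)·(-1.2)) / 4 = 6.8/4 = 1.7
  S[X_1,X_2] = ((-1.2)·(3.2) + (1.8)·(1.2) + (0.8)·(-2.8) + (-0.2)·(1.2) + (-1.2)·(-2.8)) / 4 = -0.8/4 = -0.2
  S[X_1,X_3] = ((-1.2)·(-2.8) + (1.8)·(4.2) + (0.8)·(-1.8) + (-0.2)·(0.2) + (-1.2)·(0.2)) / 4 = 9.2/4 = 2.3
  S[X_2,X_2] = ((3.2)·(3.2) + (1.2)·(1.2) + (-2.8)·(-2.8) + (1.2)·(1.2) + (-2.8)·(-2.8)) / 4 = 28.8/4 = 7.2
  S[X_2,X_3] = ((3.2)·(-2.8) + (1.2)·(4.2) + (-2.8)·(-1.8) + (1.2)·(0.2) + (-2.8)·(0.2)) / 4 = 0.8/4 = 0.2
  S[X_3,X_3] = ((-2.8)·(-2.8) + (4.2)·(4.2) + (-1.8)·(-1.8) + (0.2)·(0.2) + (0.2)·(0.2)) / 4 = 28.8/4 = 7.2

S is symmetric (S[j,i] = S[i,j]). Assembling:

S = [[1.7, -0.2, 2.3],
 [-0.2, 7.2, 0.2],
 [2.3, 0.2, 7.2]]


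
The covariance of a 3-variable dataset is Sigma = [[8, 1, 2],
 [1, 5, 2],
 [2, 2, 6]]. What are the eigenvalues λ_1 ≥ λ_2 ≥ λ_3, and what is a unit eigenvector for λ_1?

Step 1 — characteristic polynomial p(λ) = det(λI - Sigma) = λ³ - tr·λ² + c_1·λ - det, where tr = trace, c_1 = sum of the principal 2×2 minors, det = det(Sigma):
  tr = 8 + 5 + 6 = 19,
  c_1 = (8·5 - (1)²) + (8·6 - (2)²) + (5·6 - (2)²) = 39 + 44 + 26 = 109,
  det = 8·(5·6 - (2)²) - (1)·((1)·6 - (2)·(2)) + (2)·((1)·(2) - 5·(2)) = 8·(26) - (1)·(2) + (2)·(-8) = 190.
  So p(λ) = λ³ - 19λ² + 109λ - 190.
Step 2 — look for an integer root (rational root theorem: any rational root is an integer divisor of 190). Testing λ = 10:
  p(10) = 1000 - 1900 + 1090 - 190 = 0  ✓
  Dividing out (λ - 10): p(λ) = (λ - 10)(λ² - 9λ + 19).
Step 3 — remaining eigenvalues from the quadratic λ² - 9λ + 19 = 0:
  Δ = 9² - 4·19 = 81 - 76 = 5,  λ = (9 ± √5)/2 = (9 ± 2.2361)/2 ≈ 5.618 or 3.382.
  Sorted: λ_1 = 10,  λ_2 = 5.618,  λ_3 = 3.382  (check: sum = 19 = tr ✓).

Step 4 — unit eigenvector for λ_1 = 10: v spans the null space of (Sigma - λ_1 I), whose rows are
  r_1 = (-2, 1, 2),  r_2 = (1, -5, 2),  r_3 = (2, 2, -4).
  v is orthogonal to every row, so take v ∝ r_1 × r_2 = ((1)·(2) - (2)·(-5), (2)·(1) - (-2)·(2), (-2)·(-5) - (1)·(1)) = (12, 6, 9).
  Rescale (divide by 3): u = (4, 2, 3).
  ||u|| = √((4)² + (2)² + (3)²) = √(29) ≈ 5.3852,  v_1 = u/||u|| ≈ (0.7428, 0.3714, 0.5571) (||v_1|| = 1).

λ_1 = 10,  λ_2 = 5.618,  λ_3 = 3.382;  v_1 ≈ (0.7428, 0.3714, 0.5571)


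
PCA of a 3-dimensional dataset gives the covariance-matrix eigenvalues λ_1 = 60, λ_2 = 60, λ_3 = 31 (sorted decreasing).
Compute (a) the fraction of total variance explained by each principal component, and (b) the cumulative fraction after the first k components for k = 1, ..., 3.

Step 1 — total variance = trace(Sigma) = Σ λ_i = 60 + 60 + 31 = 151.

Step 2 — fraction explained by component i = λ_i / Σ λ:
  PC1: 60/151 = 0.3974
  PC2: 60/151 = 0.3974
  PC3: 31/151 = 0.2053

Step 3 — cumulative fraction after k components = (λ_1 + ... + λ_k) / Σ λ:
  k = 1: 60/151 = 0.3974
  k = 2: (60 + 60)/151 = 120/151 = 0.7947
  k = 3: (60 + 60 + 31)/151 = 151/151 = 1

Summary (fraction, with percent):

explained: PC1 0.3974 (39.74%), PC2 0.3974 (39.74%), PC3 0.2053 (20.53%);  cumulative: 0.3974, 0.7947, 1


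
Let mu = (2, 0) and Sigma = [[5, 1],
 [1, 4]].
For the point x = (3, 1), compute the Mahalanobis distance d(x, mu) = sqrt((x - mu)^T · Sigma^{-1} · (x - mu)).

Step 1 — centre the observation: (x - mu) = (1, 1).

Step 2 — invert Sigma. det(Sigma) = 5·4 - (1)² = 19.
  Sigma^{-1} = (1/det) · [[d, -b], [-b, a]] = [[0.2105, -0.0526],
 [-0.0526, 0.2632]].

Step 3 — form the quadratic (x - mu)^T · Sigma^{-1} · (x - mu):
  Sigma^{-1} · (x - mu) = (0.1579, 0.2105).
  (x - mu)^T · [Sigma^{-1} · (x - mu)] = (1)·(0.1579) + (1)·(0.2105) = 0.3684.

Step 4 — take square root: d = √(0.3684) ≈ 0.607.

d(x, mu) = √(0.3684) ≈ 0.607


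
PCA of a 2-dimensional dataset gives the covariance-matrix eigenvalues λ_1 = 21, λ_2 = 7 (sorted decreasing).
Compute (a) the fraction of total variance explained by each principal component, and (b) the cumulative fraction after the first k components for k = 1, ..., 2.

Step 1 — total variance = trace(Sigma) = Σ λ_i = 21 + 7 = 28.

Step 2 — fraction explained by component i = λ_i / Σ λ:
  PC1: 21/28 = 0.75
  PC2: 7/28 = 0.25

Step 3 — cumulative fraction after k components = (λ_1 + ... + λ_k) / Σ λ:
  k = 1: 21/28 = 0.75
  k = 2: (21 + 7)/28 = 28/28 = 1

Summary (fraction, with percent):

explained: PC1 0.75 (75%), PC2 0.25 (25%);  cumulative: 0.75, 1


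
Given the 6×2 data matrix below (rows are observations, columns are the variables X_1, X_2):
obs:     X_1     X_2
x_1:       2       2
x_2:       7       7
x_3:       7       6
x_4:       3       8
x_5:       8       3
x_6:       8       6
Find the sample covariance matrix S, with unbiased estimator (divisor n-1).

Step 1 — column means:
  mean(X_1) = (2 + 7 + 7 + 3 + 8 + 8) / 6 = 35/6 = 5.8333
  mean(X_2) = (2 + 7 + 6 + 8 + 3 + 6) / 6 = 32/6 = 5.3333

Step 2 — sample covariance S[i,j] = (1/(n-1)) · Σ_k (x_{k,i} - mean_i) · (x_{k,j} - mean_j), with n-1 = 5.
  S[X_1,X_1] = ((-3.8333)·(-3.8333) + (1.1667)·(1.1667) + (1.1667)·(1.1667) + (-2.8333)·(-2.8333) + (2.1667)·(2.1667) + (2.1667)·(2.1667)) / 5 = 34.8333/5 = 6.9667
  S[X_1,X_2] = ((-3.8333)·(-3.3333) + (1.1667)·(1.6667) + (1.1667)·(0.6667) + (-2.8333)·(2.6667) + (2.1667)·(-2.3333) + (2.1667)·(0.6667)) / 5 = 4.3333/5 = 0.8667
  S[X_2,X_2] = ((-3.3333)·(-3.3333) + (1.6667)·(1.6667) + (0.6667)·(0.6667) + (2.6667)·(2.6667) + (-2.3333)·(-2.3333) + (0.6667)·(0.6667)) / 5 = 27.3333/5 = 5.4667

S is symmetric (S[j,i] = S[i,j]). Assembling:

S = [[6.9667, 0.8667],
 [0.8667, 5.4667]]


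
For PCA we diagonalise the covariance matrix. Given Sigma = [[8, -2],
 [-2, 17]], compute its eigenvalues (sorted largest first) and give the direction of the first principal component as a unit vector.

Step 1 — characteristic polynomial of 2×2 Sigma:
  det(Sigma - λI) = λ² - trace · λ + det = 0.
  trace = 8 + 17 = 25, det = 8·17 - (-2)² = 132.
Step 2 — discriminant:
  Δ = trace² - 4·det = 625 - 528 = 97.
Step 3 — eigenvalues:
  λ = (trace ± √Δ)/2 = (25 ± 9.8489)/2,
  λ_1 = 17.4244,  λ_2 = 7.5756.

Step 4 — unit eigenvector for λ_1: solve (Sigma - λ_1 I)v = 0. First row:
  (8 - 17.4244)·v_x + (-2)·v_y = 0, i.e. (-9.4244)·v_x + (-2)·v_y = 0,
  so v ∝ (b, λ_1 - a) = (-2, 9.4244); multiply by -1 so the first entry is positive: u = (2, -9.4244).
  ||u|| = √((2)² + (-9.4244)²) = √(92.8199) ≈ 9.6343,
  v_1 = u/||u|| ≈ (0.2076, -0.9782) (||v_1|| = 1).

λ_1 = 17.4244,  λ_2 = 7.5756;  v_1 ≈ (0.2076, -0.9782)


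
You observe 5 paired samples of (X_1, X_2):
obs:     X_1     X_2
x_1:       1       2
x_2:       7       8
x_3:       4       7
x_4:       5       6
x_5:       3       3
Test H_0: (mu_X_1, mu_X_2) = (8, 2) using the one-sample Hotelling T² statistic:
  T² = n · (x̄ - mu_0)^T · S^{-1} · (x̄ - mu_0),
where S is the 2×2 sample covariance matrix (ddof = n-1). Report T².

Step 1 — sample mean vector:
  mean(X_1) = (1 + 7 + 4 + 5 + 3) / 5 = 20/5 = 4
  mean(X_2) = (2 + 8 + 7 + 6 + 3) / 5 = 26/5 = 5.2
  x̄ = (4, 5.2),  deviation x̄ - mu_0 = (4, 5.2) - (8, 2) = (-4, 3.2).

Step 2 — sample covariance matrix, S[i,j] = (1/(n-1)) · Σ_k (x_{k,i} - mean_i) · (x_{k,j} - mean_j), divisor n-1 = 4:
  S[X_1,X_1] = ((-3)·(-3) + (3)·(3) + (0)·(0) + (1)·(1) + (-1)·(-1)) / 4 = 20/4 = 5
  S[X_1,X_2] = ((-3)·(-3.2) + (3)·(2.8) + (0)·(1.8) + (1)·(0.8) + (-1)·(-2.2)) / 4 = 21/4 = 5.25
  S[X_2,X_2] = ((-3.2)·(-3.2) + (2.8)·(2.8) + (1.8)·(1.8) + (0.8)·(0.8) + (-2.2)·(-2.2)) / 4 = 26.8/4 = 6.7
  S = [[5, 5.25],
 [5.25, 6.7]].

Step 3 — invert S. det(S) = 5·6.7 - (5.25)² = 5.9375.
  S^{-1} = (1/det) · [[d, -b], [-b, a]] = [[1.1284, -0.8842],
 [-0.8842, 0.8421]].

Step 4 — quadratic form (x̄ - mu_0)^T · S^{-1} · (x̄ - mu_0):
  S^{-1} · (x̄ - mu_0) = (-7.3432, 6.2316),
  (x̄ - mu_0)^T · [...] = (-4)·(-7.3432) + (3.2)·(6.2316) = 49.3137.

Step 5 — scale by n: T² = 5 · 49.3137 = 246.5684.

T² ≈ 246.5684


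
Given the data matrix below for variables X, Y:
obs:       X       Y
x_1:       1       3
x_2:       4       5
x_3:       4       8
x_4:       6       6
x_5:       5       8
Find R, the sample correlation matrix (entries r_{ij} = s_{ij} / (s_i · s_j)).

Step 1 — column means:
  mean(X) = (1 + 4 + 4 + 6 + 5) / 5 = 20/5 = 4
  mean(Y) = (3 + 5 + 8 + 6 + 8) / 5 = 30/5 = 6

Step 2 — sample variances and covariances s[i,j] = (1/(n-1)) · Σ_k (x_{k,i} - mean_i) · (x_{k,j} - mean_j), with n-1 = 4:
  s[X,X] = ((-3)·(-3) + (0)·(0) + (0)·(0) + (2)·(2) + (1)·(1)) / 4 = 14/4 = 3.5
  s[X,Y] = ((-3)·(-3) + (0)·(-1) + (0)·(2) + (2)·(0) + (1)·(2)) / 4 = 11/4 = 2.75
  s[Y,Y] = ((-3)·(-3) + (-1)·(-1) + (2)·(2) + (0)·(0) + (2)·(2)) / 4 = 18/4 = 4.5
  Sample standard deviations s_i = √(s[i,i]):
  s(X) = √(3.5) = 1.8708
  s(Y) = √(4.5) = 2.1213

Step 3 — r_{ij} = s_{ij} / (s_i · s_j):
  r[X,X] = 1 (diagonal).
  r[X,Y] = 2.75 / (1.8708 · 2.1213) = 2.75 / 3.9686 = 0.6929
  r[Y,Y] = 1 (diagonal).

R is symmetric with unit diagonal. Assembling:

R = [[1, 0.6929],
 [0.6929, 1]]


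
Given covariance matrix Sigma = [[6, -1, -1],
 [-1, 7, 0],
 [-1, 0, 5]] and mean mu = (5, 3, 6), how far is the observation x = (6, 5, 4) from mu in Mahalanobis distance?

Step 1 — centre the observation: (x - mu) = (1, 2, -2).

Step 2 — invert Sigma (cofactor / det for 3×3, or solve directly):
  Sigma^{-1} = [[0.1768, 0.0253, 0.0354],
 [0.0253, 0.1465, 0.0051],
 [0.0354, 0.0051, 0.2071]].

Step 3 — form the quadratic (x - mu)^T · Sigma^{-1} · (x - mu):
  Sigma^{-1} · (x - mu) = (0.1566, 0.3081, -0.3687).
  (x - mu)^T · [Sigma^{-1} · (x - mu)] = (1)·(0.1566) + (2)·(0.3081) + (-2)·(-0.3687) = 1.5101.

Step 4 — take square root: d = √(1.5101) ≈ 1.2289.

d(x, mu) = √(1.5101) ≈ 1.2289


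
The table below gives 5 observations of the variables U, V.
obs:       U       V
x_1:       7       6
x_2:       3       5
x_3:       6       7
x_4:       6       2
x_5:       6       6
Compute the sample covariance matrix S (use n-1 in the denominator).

Step 1 — column means:
  mean(U) = (7 + 3 + 6 + 6 + 6) / 5 = 28/5 = 5.6
  mean(V) = (6 + 5 + 7 + 2 + 6) / 5 = 26/5 = 5.2

Step 2 — sample covariance S[i,j] = (1/(n-1)) · Σ_k (x_{k,i} - mean_i) · (x_{k,j} - mean_j), with n-1 = 4.
  S[U,U] = ((1.4)·(1.4) + (-2.6)·(-2.6) + (0.4)·(0.4) + (0.4)·(0.4) + (0.4)·(0.4)) / 4 = 9.2/4 = 2.3
  S[U,V] = ((1.4)·(0.8) + (-2.6)·(-0.2) + (0.4)·(1.8) + (0.4)·(-3.2) + (0.4)·(0.8)) / 4 = 1.4/4 = 0.35
  S[V,V] = ((0.8)·(0.8) + (-0.2)·(-0.2) + (1.8)·(1.8) + (-3.2)·(-3.2) + (0.8)·(0.8)) / 4 = 14.8/4 = 3.7

S is symmetric (S[j,i] = S[i,j]). Assembling:

S = [[2.3, 0.35],
 [0.35, 3.7]]


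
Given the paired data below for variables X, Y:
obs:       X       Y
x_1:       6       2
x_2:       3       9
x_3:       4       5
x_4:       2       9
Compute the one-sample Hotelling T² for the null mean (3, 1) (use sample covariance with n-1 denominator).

Step 1 — sample mean vector:
  mean(X) = (6 + 3 + 4 + 2) / 4 = 15/4 = 3.75
  mean(Y) = (2 + 9 + 5 + 9) / 4 = 25/4 = 6.25
  x̄ = (3.75, 6.25),  deviation x̄ - mu_0 = (3.75, 6.25) - (3, 1) = (0.75, 5.25).

Step 2 — sample covariance matrix, S[i,j] = (1/(n-1)) · Σ_k (x_{k,i} - mean_i) · (x_{k,j} - mean_j), divisor n-1 = 3:
  S[X,X] = ((2.25)·(2.25) + (-0.75)·(-0.75) + (0.25)·(0.25) + (-1.75)·(-1.75)) / 3 = 8.75/3 = 2.9167
  S[X,Y] = ((2.25)·(-4.25) + (-0.75)·(2.75) + (0.25)·(-1.25) + (-1.75)·(2.75)) / 3 = -16.75/3 = -5.5833
  S[Y,Y] = ((-4.25)·(-4.25) + (2.75)·(2.75) + (-1.25)·(-1.25) + (2.75)·(2.75)) / 3 = 34.75/3 = 11.5833
  S = [[2.9167, -5.5833],
 [-5.5833, 11.5833]].

Step 3 — invert S. det(S) = 2.9167·11.5833 - (-5.5833)² = 2.6111.
  S^{-1} = (1/det) · [[d, -b], [-b, a]] = [[4.4362, 2.1383],
 [2.1383, 1.117]].

Step 4 — quadratic form (x̄ - mu_0)^T · S^{-1} · (x̄ - mu_0):
  S^{-1} · (x̄ - mu_0) = (14.5532, 7.4681),
  (x̄ - mu_0)^T · [...] = (0.75)·(14.5532) + (5.25)·(7.4681) = 50.1223.

Step 5 — scale by n: T² = 4 · 50.1223 = 200.4894.

T² ≈ 200.4894


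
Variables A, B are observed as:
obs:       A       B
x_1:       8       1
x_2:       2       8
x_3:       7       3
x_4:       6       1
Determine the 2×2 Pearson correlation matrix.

Step 1 — column means:
  mean(A) = (8 + 2 + 7 + 6) / 4 = 23/4 = 5.75
  mean(B) = (1 + 8 + 3 + 1) / 4 = 13/4 = 3.25

Step 2 — sample variances and covariances s[i,j] = (1/(n-1)) · Σ_k (x_{k,i} - mean_i) · (x_{k,j} - mean_j), with n-1 = 3:
  s[A,A] = ((2.25)·(2.25) + (-3.75)·(-3.75) + (1.25)·(1.25) + (0.25)·(0.25)) / 3 = 20.75/3 = 6.9167
  s[A,B] = ((2.25)·(-2.25) + (-3.75)·(4.75) + (1.25)·(-0.25) + (0.25)·(-2.25)) / 3 = -23.75/3 = -7.9167
  s[B,B] = ((-2.25)·(-2.25) + (4.75)·(4.75) + (-0.25)·(-0.25) + (-2.25)·(-2.25)) / 3 = 32.75/3 = 10.9167
  Sample standard deviations s_i = √(s[i,i]):
  s(A) = √(6.9167) = 2.63
  s(B) = √(10.9167) = 3.304

Step 3 — r_{ij} = s_{ij} / (s_i · s_j):
  r[A,A] = 1 (diagonal).
  r[A,B] = -7.9167 / (2.63 · 3.304) = -7.9167 / 8.6895 = -0.9111
  r[B,B] = 1 (diagonal).

R is symmetric with unit diagonal. Assembling:

R = [[1, -0.9111],
 [-0.9111, 1]]


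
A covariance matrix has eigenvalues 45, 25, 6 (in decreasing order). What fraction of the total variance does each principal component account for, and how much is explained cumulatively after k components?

Step 1 — total variance = trace(Sigma) = Σ λ_i = 45 + 25 + 6 = 76.

Step 2 — fraction explained by component i = λ_i / Σ λ:
  PC1: 45/76 = 0.5921
  PC2: 25/76 = 0.3289
  PC3: 6/76 = 0.0789

Step 3 — cumulative fraction after k components = (λ_1 + ... + λ_k) / Σ λ:
  k = 1: 45/76 = 0.5921
  k = 2: (45 + 25)/76 = 70/76 = 0.9211
  k = 3: (45 + 25 + 6)/76 = 76/76 = 1

Summary (fraction, with percent):

explained: PC1 0.5921 (59.21%), PC2 0.3289 (32.89%), PC3 0.0789 (7.89%);  cumulative: 0.5921, 0.9211, 1


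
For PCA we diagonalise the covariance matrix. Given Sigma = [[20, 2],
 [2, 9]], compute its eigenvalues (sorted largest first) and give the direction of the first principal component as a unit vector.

Step 1 — characteristic polynomial of 2×2 Sigma:
  det(Sigma - λI) = λ² - trace · λ + det = 0.
  trace = 20 + 9 = 29, det = 20·9 - (2)² = 176.
Step 2 — discriminant:
  Δ = trace² - 4·det = 841 - 704 = 137.
Step 3 — eigenvalues:
  λ = (trace ± √Δ)/2 = (29 ± 11.7047)/2,
  λ_1 = 20.3523,  λ_2 = 8.6477.

Step 4 — unit eigenvector for λ_1: solve (Sigma - λ_1 I)v = 0. First row:
  (20 - 20.3523)·v_x + (2)·v_y = 0, i.e. (-0.3523)·v_x + (2)·v_y = 0,
  so v ∝ (b, λ_1 - a) = (2, 0.3523) = u.
  ||u|| = √((2)² + (0.3523)²) = √(4.1242) ≈ 2.0308,
  v_1 = u/||u|| ≈ (0.9848, 0.1735) (||v_1|| = 1).

λ_1 = 20.3523,  λ_2 = 8.6477;  v_1 ≈ (0.9848, 0.1735)


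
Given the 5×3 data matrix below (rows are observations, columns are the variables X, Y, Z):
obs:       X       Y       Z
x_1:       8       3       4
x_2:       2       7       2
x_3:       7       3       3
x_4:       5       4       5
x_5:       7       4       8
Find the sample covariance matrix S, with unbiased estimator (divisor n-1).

Step 1 — column means:
  mean(X) = (8 + 2 + 7 + 5 + 7) / 5 = 29/5 = 5.8
  mean(Y) = (3 + 7 + 3 + 4 + 4) / 5 = 21/5 = 4.2
  mean(Z) = (4 + 2 + 3 + 5 + 8) / 5 = 22/5 = 4.4

Step 2 — sample covariance S[i,j] = (1/(n-1)) · Σ_k (x_{k,i} - mean_i) · (x_{k,j} - mean_j), with n-1 = 4.
  S[X,X] = ((2.2)·(2.2) + (-3.8)·(-3.8) + (1.2)·(1.2) + (-0.8)·(-0.8) + (1.2)·(1.2)) / 4 = 22.8/4 = 5.7
  S[X,Y] = ((2.2)·(-1.2) + (-3.8)·(2.8) + (1.2)·(-1.2) + (-0.8)·(-0.2) + (1.2)·(-0.2)) / 4 = -14.8/4 = -3.7
  S[X,Z] = ((2.2)·(-0.4) + (-3.8)·(-2.4) + (1.2)·(-1.4) + (-0.8)·(0.6) + (1.2)·(3.6)) / 4 = 10.4/4 = 2.6
  S[Y,Y] = ((-1.2)·(-1.2) + (2.8)·(2.8) + (-1.2)·(-1.2) + (-0.2)·(-0.2) + (-0.2)·(-0.2)) / 4 = 10.8/4 = 2.7
  S[Y,Z] = ((-1.2)·(-0.4) + (2.8)·(-2.4) + (-1.2)·(-1.4) + (-0.2)·(0.6) + (-0.2)·(3.6)) / 4 = -5.4/4 = -1.35
  S[Z,Z] = ((-0.4)·(-0.4) + (-2.4)·(-2.4) + (-1.4)·(-1.4) + (0.6)·(0.6) + (3.6)·(3.6)) / 4 = 21.2/4 = 5.3

S is symmetric (S[j,i] = S[i,j]). Assembling:

S = [[5.7, -3.7, 2.6],
 [-3.7, 2.7, -1.35],
 [2.6, -1.35, 5.3]]


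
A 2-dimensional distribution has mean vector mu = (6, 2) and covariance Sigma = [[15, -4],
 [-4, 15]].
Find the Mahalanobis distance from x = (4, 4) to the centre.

Step 1 — centre the observation: (x - mu) = (-2, 2).

Step 2 — invert Sigma. det(Sigma) = 15·15 - (-4)² = 209.
  Sigma^{-1} = (1/det) · [[d, -b], [-b, a]] = [[0.0718, 0.0191],
 [0.0191, 0.0718]].

Step 3 — form the quadratic (x - mu)^T · Sigma^{-1} · (x - mu):
  Sigma^{-1} · (x - mu) = (-0.1053, 0.1053).
  (x - mu)^T · [Sigma^{-1} · (x - mu)] = (-2)·(-0.1053) + (2)·(0.1053) = 0.4211.

Step 4 — take square root: d = √(0.4211) ≈ 0.6489.

d(x, mu) = √(0.4211) ≈ 0.6489


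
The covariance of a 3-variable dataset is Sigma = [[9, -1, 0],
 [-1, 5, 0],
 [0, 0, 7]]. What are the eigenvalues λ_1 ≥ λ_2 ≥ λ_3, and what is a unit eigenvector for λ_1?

Step 1 — characteristic polynomial p(λ) = det(λI - Sigma) = λ³ - tr·λ² + c_1·λ - det, where tr = trace, c_1 = sum of the principal 2×2 minors, det = det(Sigma):
  tr = 9 + 5 + 7 = 21,
  c_1 = (9·5 - (-1)²) + (9·7 - (0)²) + (5·7 - (0)²) = 44 + 63 + 35 = 142,
  det = 9·(5·7 - (0)²) - (-1)·((-1)·7 - (0)·(0)) + (0)·((-1)·(0) - 5·(0)) = 9·(35) - (-1)·(-7) + (0)·(0) = 308.
  So p(λ) = λ³ - 21λ² + 142λ - 308.
Step 2 — look for an integer root (rational root theorem: any rational root is an integer divisor of 308). Testing λ = 7:
  p(7) = 343 - 1029 + 994 - 308 = 0  ✓
  Dividing out (λ - 7): p(λ) = (λ - 7)(λ² - 14λ + 44).
Step 3 — remaining eigenvalues from the quadratic λ² - 14λ + 44 = 0:
  Δ = 14² - 4·44 = 196 - 176 = 20,  λ = (14 ± √20)/2 = (14 ± 4.4721)/2 ≈ 9.2361 or 4.7639.
  Sorted: λ_1 = 9.2361,  λ_2 = 7,  λ_3 = 4.7639  (check: sum = 21 = tr ✓).

Step 4 — unit eigenvector for λ_1 ≈ 9.2361: v spans the null space of (Sigma - λ_1 I), whose rows are
  r_1 = (-0.2361, -1, 0),  r_2 = (-1, -4.2361, 0),  r_3 = (0, 0, -2.2361).
  v is orthogonal to every row, so take v ∝ r_1 × r_3 = ((-1)·(-2.2361) - (0)·(0), (0)·(0) - (-0.2361)·(-2.2361), (-0.2361)·(0) - (-1)·(0)) ≈ (2.2361, -0.5279, 0).
  Let u = (2.2361, -0.5279, 0).
  ||u|| = √((2.2361)² + (-0.5279)² + (0)²) = √(5.2786) ≈ 2.2975,  v_1 = u/||u|| ≈ (0.9732, -0.2298, 0) (||v_1|| = 1).

λ_1 = 9.2361,  λ_2 = 7,  λ_3 = 4.7639;  v_1 ≈ (0.9732, -0.2298, 0)


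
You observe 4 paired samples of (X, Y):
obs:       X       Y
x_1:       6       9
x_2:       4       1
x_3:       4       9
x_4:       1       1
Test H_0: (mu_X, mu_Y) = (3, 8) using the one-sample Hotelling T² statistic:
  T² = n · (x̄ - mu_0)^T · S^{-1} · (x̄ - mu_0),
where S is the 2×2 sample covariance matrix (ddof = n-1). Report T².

Step 1 — sample mean vector:
  mean(X) = (6 + 4 + 4 + 1) / 4 = 15/4 = 3.75
  mean(Y) = (9 + 1 + 9 + 1) / 4 = 20/4 = 5
  x̄ = (3.75, 5),  deviation x̄ - mu_0 = (3.75, 5) - (3, 8) = (0.75, -3).

Step 2 — sample covariance matrix, S[i,j] = (1/(n-1)) · Σ_k (x_{k,i} - mean_i) · (x_{k,j} - mean_j), divisor n-1 = 3:
  S[X,X] = ((2.25)·(2.25) + (0.25)·(0.25) + (0.25)·(0.25) + (-2.75)·(-2.75)) / 3 = 12.75/3 = 4.25
  S[X,Y] = ((2.25)·(4) + (0.25)·(-4) + (0.25)·(4) + (-2.75)·(-4)) / 3 = 20/3 = 6.6667
  S[Y,Y] = ((4)·(4) + (-4)·(-4) + (4)·(4) + (-4)·(-4)) / 3 = 64/3 = 21.3333
  S = [[4.25, 6.6667],
 [6.6667, 21.3333]].

Step 3 — invert S. det(S) = 4.25·21.3333 - (6.6667)² = 46.2222.
  S^{-1} = (1/det) · [[d, -b], [-b, a]] = [[0.4615, -0.1442],
 [-0.1442, 0.0919]].

Step 4 — quadratic form (x̄ - mu_0)^T · S^{-1} · (x̄ - mu_0):
  S^{-1} · (x̄ - mu_0) = (0.7788, -0.384),
  (x̄ - mu_0)^T · [...] = (0.75)·(0.7788) + (-3)·(-0.384) = 1.7362.

Step 5 — scale by n: T² = 4 · 1.7362 = 6.9447.

T² ≈ 6.9447


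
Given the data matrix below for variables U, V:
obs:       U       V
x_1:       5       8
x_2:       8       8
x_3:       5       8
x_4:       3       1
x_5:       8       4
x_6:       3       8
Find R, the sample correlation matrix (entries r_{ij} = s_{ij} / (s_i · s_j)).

Step 1 — column means:
  mean(U) = (5 + 8 + 5 + 3 + 8 + 3) / 6 = 32/6 = 5.3333
  mean(V) = (8 + 8 + 8 + 1 + 4 + 8) / 6 = 37/6 = 6.1667

Step 2 — sample variances and covariances s[i,j] = (1/(n-1)) · Σ_k (x_{k,i} - mean_i) · (x_{k,j} - mean_j), with n-1 = 5:
  s[U,U] = ((-0.3333)·(-0.3333) + (2.6667)·(2.6667) + (-0.3333)·(-0.3333) + (-2.3333)·(-2.3333) + (2.6667)·(2.6667) + (-2.3333)·(-2.3333)) / 5 = 25.3333/5 = 5.0667
  s[U,V] = ((-0.3333)·(1.8333) + (2.6667)·(1.8333) + (-0.3333)·(1.8333) + (-2.3333)·(-5.1667) + (2.6667)·(-2.1667) + (-2.3333)·(1.8333)) / 5 = 5.6667/5 = 1.1333
  s[V,V] = ((1.8333)·(1.8333) + (1.8333)·(1.8333) + (1.8333)·(1.8333) + (-5.1667)·(-5.1667) + (-2.1667)·(-2.1667) + (1.8333)·(1.8333)) / 5 = 44.8333/5 = 8.9667
  Sample standard deviations s_i = √(s[i,i]):
  s(U) = √(5.0667) = 2.2509
  s(V) = √(8.9667) = 2.9944

Step 3 — r_{ij} = s_{ij} / (s_i · s_j):
  r[U,U] = 1 (diagonal).
  r[U,V] = 1.1333 / (2.2509 · 2.9944) = 1.1333 / 6.7403 = 0.1681
  r[V,V] = 1 (diagonal).

R is symmetric with unit diagonal. Assembling:

R = [[1, 0.1681],
 [0.1681, 1]]


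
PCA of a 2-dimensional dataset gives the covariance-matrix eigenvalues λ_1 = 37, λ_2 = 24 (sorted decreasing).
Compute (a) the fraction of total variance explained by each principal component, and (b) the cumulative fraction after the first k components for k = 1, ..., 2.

Step 1 — total variance = trace(Sigma) = Σ λ_i = 37 + 24 = 61.

Step 2 — fraction explained by component i = λ_i / Σ λ:
  PC1: 37/61 = 0.6066
  PC2: 24/61 = 0.3934

Step 3 — cumulative fraction after k components = (λ_1 + ... + λ_k) / Σ λ:
  k = 1: 37/61 = 0.6066
  k = 2: (37 + 24)/61 = 61/61 = 1

Summary (fraction, with percent):

explained: PC1 0.6066 (60.66%), PC2 0.3934 (39.34%);  cumulative: 0.6066, 1


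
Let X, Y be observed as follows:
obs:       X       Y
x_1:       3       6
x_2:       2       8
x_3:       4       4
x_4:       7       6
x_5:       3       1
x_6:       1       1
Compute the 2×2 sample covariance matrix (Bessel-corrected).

Step 1 — column means:
  mean(X) = (3 + 2 + 4 + 7 + 3 + 1) / 6 = 20/6 = 3.3333
  mean(Y) = (6 + 8 + 4 + 6 + 1 + 1) / 6 = 26/6 = 4.3333

Step 2 — sample covariance S[i,j] = (1/(n-1)) · Σ_k (x_{k,i} - mean_i) · (x_{k,j} - mean_j), with n-1 = 5.
  S[X,X] = ((-0.3333)·(-0.3333) + (-1.3333)·(-1.3333) + (0.6667)·(0.6667) + (3.6667)·(3.6667) + (-0.3333)·(-0.3333) + (-2.3333)·(-2.3333)) / 5 = 21.3333/5 = 4.2667
  S[X,Y] = ((-0.3333)·(1.6667) + (-1.3333)·(3.6667) + (0.6667)·(-0.3333) + (3.6667)·(1.6667) + (-0.3333)·(-3.3333) + (-2.3333)·(-3.3333)) / 5 = 9.3333/5 = 1.8667
  S[Y,Y] = ((1.6667)·(1.6667) + (3.6667)·(3.6667) + (-0.3333)·(-0.3333) + (1.6667)·(1.6667) + (-3.3333)·(-3.3333) + (-3.3333)·(-3.3333)) / 5 = 41.3333/5 = 8.2667

S is symmetric (S[j,i] = S[i,j]). Assembling:

S = [[4.2667, 1.8667],
 [1.8667, 8.2667]]


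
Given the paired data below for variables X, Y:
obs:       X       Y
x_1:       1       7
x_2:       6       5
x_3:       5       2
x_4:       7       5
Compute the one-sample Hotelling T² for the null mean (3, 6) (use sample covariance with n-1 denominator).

Step 1 — sample mean vector:
  mean(X) = (1 + 6 + 5 + 7) / 4 = 19/4 = 4.75
  mean(Y) = (7 + 5 + 2 + 5) / 4 = 19/4 = 4.75
  x̄ = (4.75, 4.75),  deviation x̄ - mu_0 = (4.75, 4.75) - (3, 6) = (1.75, -1.25).

Step 2 — sample covariance matrix, S[i,j] = (1/(n-1)) · Σ_k (x_{k,i} - mean_i) · (x_{k,j} - mean_j), divisor n-1 = 3:
  S[X,X] = ((-3.75)·(-3.75) + (1.25)·(1.25) + (0.25)·(0.25) + (2.25)·(2.25)) / 3 = 20.75/3 = 6.9167
  S[X,Y] = ((-3.75)·(2.25) + (1.25)·(0.25) + (0.25)·(-2.75) + (2.25)·(0.25)) / 3 = -8.25/3 = -2.75
  S[Y,Y] = ((2.25)·(2.25) + (0.25)·(0.25) + (-2.75)·(-2.75) + (0.25)·(0.25)) / 3 = 12.75/3 = 4.25
  S = [[6.9167, -2.75],
 [-2.75, 4.25]].

Step 3 — invert S. det(S) = 6.9167·4.25 - (-2.75)² = 21.8333.
  S^{-1} = (1/det) · [[d, -b], [-b, a]] = [[0.1947, 0.126],
 [0.126, 0.3168]].

Step 4 — quadratic form (x̄ - mu_0)^T · S^{-1} · (x̄ - mu_0):
  S^{-1} · (x̄ - mu_0) = (0.1832, -0.1756),
  (x̄ - mu_0)^T · [...] = (1.75)·(0.1832) + (-1.25)·(-0.1756) = 0.5401.

Step 5 — scale by n: T² = 4 · 0.5401 = 2.1603.

T² ≈ 2.1603


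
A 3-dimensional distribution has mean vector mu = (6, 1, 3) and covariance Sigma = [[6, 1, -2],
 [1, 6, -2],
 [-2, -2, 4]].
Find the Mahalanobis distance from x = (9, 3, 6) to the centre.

Step 1 — centre the observation: (x - mu) = (3, 2, 3).

Step 2 — invert Sigma (cofactor / det for 3×3, or solve directly):
  Sigma^{-1} = [[0.2, 0, 0.1],
 [0, 0.2, 0.1],
 [0.1, 0.1, 0.35]].

Step 3 — form the quadratic (x - mu)^T · Sigma^{-1} · (x - mu):
  Sigma^{-1} · (x - mu) = (0.9, 0.7, 1.55).
  (x - mu)^T · [Sigma^{-1} · (x - mu)] = (3)·(0.9) + (2)·(0.7) + (3)·(1.55) = 8.75.

Step 4 — take square root: d = √(8.75) ≈ 2.958.

d(x, mu) = √(8.75) ≈ 2.958


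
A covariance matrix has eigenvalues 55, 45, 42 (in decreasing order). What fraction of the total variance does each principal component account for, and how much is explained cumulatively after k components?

Step 1 — total variance = trace(Sigma) = Σ λ_i = 55 + 45 + 42 = 142.

Step 2 — fraction explained by component i = λ_i / Σ λ:
  PC1: 55/142 = 0.3873
  PC2: 45/142 = 0.3169
  PC3: 42/142 = 0.2958

Step 3 — cumulative fraction after k components = (λ_1 + ... + λ_k) / Σ λ:
  k = 1: 55/142 = 0.3873
  k = 2: (55 + 45)/142 = 100/142 = 0.7042
  k = 3: (55 + 45 + 42)/142 = 142/142 = 1

Summary (fraction, with percent):

explained: PC1 0.3873 (38.73%), PC2 0.3169 (31.69%), PC3 0.2958 (29.58%);  cumulative: 0.3873, 0.7042, 1


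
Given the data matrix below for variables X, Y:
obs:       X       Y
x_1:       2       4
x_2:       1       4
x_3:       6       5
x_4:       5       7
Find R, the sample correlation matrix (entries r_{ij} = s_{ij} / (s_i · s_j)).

Step 1 — column means:
  mean(X) = (2 + 1 + 6 + 5) / 4 = 14/4 = 3.5
  mean(Y) = (4 + 4 + 5 + 7) / 4 = 20/4 = 5

Step 2 — sample variances and covariances s[i,j] = (1/(n-1)) · Σ_k (x_{k,i} - mean_i) · (x_{k,j} - mean_j), with n-1 = 3:
  s[X,X] = ((-1.5)·(-1.5) + (-2.5)·(-2.5) + (2.5)·(2.5) + (1.5)·(1.5)) / 3 = 17/3 = 5.6667
  s[X,Y] = ((-1.5)·(-1) + (-2.5)·(-1) + (2.5)·(0) + (1.5)·(2)) / 3 = 7/3 = 2.3333
  s[Y,Y] = ((-1)·(-1) + (-1)·(-1) + (0)·(0) + (2)·(2)) / 3 = 6/3 = 2
  Sample standard deviations s_i = √(s[i,i]):
  s(X) = √(5.6667) = 2.3805
  s(Y) = √(2) = 1.4142

Step 3 — r_{ij} = s_{ij} / (s_i · s_j):
  r[X,X] = 1 (diagonal).
  r[X,Y] = 2.3333 / (2.3805 · 1.4142) = 2.3333 / 3.3665 = 0.6931
  r[Y,Y] = 1 (diagonal).

R is symmetric with unit diagonal. Assembling:

R = [[1, 0.6931],
 [0.6931, 1]]


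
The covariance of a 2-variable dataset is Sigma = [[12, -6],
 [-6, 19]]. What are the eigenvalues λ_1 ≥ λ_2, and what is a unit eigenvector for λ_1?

Step 1 — characteristic polynomial of 2×2 Sigma:
  det(Sigma - λI) = λ² - trace · λ + det = 0.
  trace = 12 + 19 = 31, det = 12·19 - (-6)² = 192.
Step 2 — discriminant:
  Δ = trace² - 4·det = 961 - 768 = 193.
Step 3 — eigenvalues:
  λ = (trace ± √Δ)/2 = (31 ± 13.8924)/2,
  λ_1 = 22.4462,  λ_2 = 8.5538.

Step 4 — unit eigenvector for λ_1: solve (Sigma - λ_1 I)v = 0. First row:
  (12 - 22.4462)·v_x + (-6)·v_y = 0, i.e. (-10.4462)·v_x + (-6)·v_y = 0,
  so v ∝ (b, λ_1 - a) = (-6, 10.4462); multiply by -1 so the first entry is positive: u = (6, -10.4462).
  ||u|| = √((6)² + (-10.4462)²) = √(145.1236) ≈ 12.0467,
  v_1 = u/||u|| ≈ (0.4981, -0.8671) (||v_1|| = 1).

λ_1 = 22.4462,  λ_2 = 8.5538;  v_1 ≈ (0.4981, -0.8671)


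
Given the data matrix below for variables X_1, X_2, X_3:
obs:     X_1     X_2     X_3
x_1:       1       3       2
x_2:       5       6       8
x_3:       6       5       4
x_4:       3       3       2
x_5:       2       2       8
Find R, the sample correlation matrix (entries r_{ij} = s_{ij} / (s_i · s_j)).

Step 1 — column means:
  mean(X_1) = (1 + 5 + 6 + 3 + 2) / 5 = 17/5 = 3.4
  mean(X_2) = (3 + 6 + 5 + 3 + 2) / 5 = 19/5 = 3.8
  mean(X_3) = (2 + 8 + 4 + 2 + 8) / 5 = 24/5 = 4.8

Step 2 — sample variances and covariances s[i,j] = (1/(n-1)) · Σ_k (x_{k,i} - mean_i) · (x_{k,j} - mean_j), with n-1 = 4:
  s[X_1,X_1] = ((-2.4)·(-2.4) + (1.6)·(1.6) + (2.6)·(2.6) + (-0.4)·(-0.4) + (-1.4)·(-1.4)) / 4 = 17.2/4 = 4.3
  s[X_1,X_2] = ((-2.4)·(-0.8) + (1.6)·(2.2) + (2.6)·(1.2) + (-0.4)·(-0.8) + (-1.4)·(-1.8)) / 4 = 11.4/4 = 2.85
  s[X_1,X_3] = ((-2.4)·(-2.8) + (1.6)·(3.2) + (2.6)·(-0.8) + (-0.4)·(-2.8) + (-1.4)·(3.2)) / 4 = 6.4/4 = 1.6
  s[X_2,X_2] = ((-0.8)·(-0.8) + (2.2)·(2.2) + (1.2)·(1.2) + (-0.8)·(-0.8) + (-1.8)·(-1.8)) / 4 = 10.8/4 = 2.7
  s[X_2,X_3] = ((-0.8)·(-2.8) + (2.2)·(3.2) + (1.2)·(-0.8) + (-0.8)·(-2.8) + (-1.8)·(3.2)) / 4 = 4.8/4 = 1.2
  s[X_3,X_3] = ((-2.8)·(-2.8) + (3.2)·(3.2) + (-0.8)·(-0.8) + (-2.8)·(-2.8) + (3.2)·(3.2)) / 4 = 36.8/4 = 9.2
  Sample standard deviations s_i = √(s[i,i]):
  s(X_1) = √(4.3) = 2.0736
  s(X_2) = √(2.7) = 1.6432
  s(X_3) = √(9.2) = 3.0332

Step 3 — r_{ij} = s_{ij} / (s_i · s_j):
  r[X_1,X_1] = 1 (diagonal).
  r[X_1,X_2] = 2.85 / (2.0736 · 1.6432) = 2.85 / 3.4073 = 0.8364
  r[X_1,X_3] = 1.6 / (2.0736 · 3.0332) = 1.6 / 6.2897 = 0.2544
  r[X_2,X_2] = 1 (diagonal).
  r[X_2,X_3] = 1.2 / (1.6432 · 3.0332) = 1.2 / 4.984 = 0.2408
  r[X_3,X_3] = 1 (diagonal).

R is symmetric with unit diagonal. Assembling:

R = [[1, 0.8364, 0.2544],
 [0.8364, 1, 0.2408],
 [0.2544, 0.2408, 1]]


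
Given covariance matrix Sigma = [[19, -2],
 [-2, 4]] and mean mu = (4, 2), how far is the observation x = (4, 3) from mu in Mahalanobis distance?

Step 1 — centre the observation: (x - mu) = (0, 1).

Step 2 — invert Sigma. det(Sigma) = 19·4 - (-2)² = 72.
  Sigma^{-1} = (1/det) · [[d, -b], [-b, a]] = [[0.0556, 0.0278],
 [0.0278, 0.2639]].

Step 3 — form the quadratic (x - mu)^T · Sigma^{-1} · (x - mu):
  Sigma^{-1} · (x - mu) = (0.0278, 0.2639).
  (x - mu)^T · [Sigma^{-1} · (x - mu)] = (0)·(0.0278) + (1)·(0.2639) = 0.2639.

Step 4 — take square root: d = √(0.2639) ≈ 0.5137.

d(x, mu) = √(0.2639) ≈ 0.5137


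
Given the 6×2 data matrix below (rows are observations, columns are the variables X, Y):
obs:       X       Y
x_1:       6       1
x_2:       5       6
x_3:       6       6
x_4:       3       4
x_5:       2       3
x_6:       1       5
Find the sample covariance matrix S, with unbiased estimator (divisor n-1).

Step 1 — column means:
  mean(X) = (6 + 5 + 6 + 3 + 2 + 1) / 6 = 23/6 = 3.8333
  mean(Y) = (1 + 6 + 6 + 4 + 3 + 5) / 6 = 25/6 = 4.1667

Step 2 — sample covariance S[i,j] = (1/(n-1)) · Σ_k (x_{k,i} - mean_i) · (x_{k,j} - mean_j), with n-1 = 5.
  S[X,X] = ((2.1667)·(2.1667) + (1.1667)·(1.1667) + (2.1667)·(2.1667) + (-0.8333)·(-0.8333) + (-1.8333)·(-1.8333) + (-2.8333)·(-2.8333)) / 5 = 22.8333/5 = 4.5667
  S[X,Y] = ((2.1667)·(-3.1667) + (1.1667)·(1.8333) + (2.1667)·(1.8333) + (-0.8333)·(-0.1667) + (-1.8333)·(-1.1667) + (-2.8333)·(0.8333)) / 5 = -0.8333/5 = -0.1667
  S[Y,Y] = ((-3.1667)·(-3.1667) + (1.8333)·(1.8333) + (1.8333)·(1.8333) + (-0.1667)·(-0.1667) + (-1.1667)·(-1.1667) + (0.8333)·(0.8333)) / 5 = 18.8333/5 = 3.7667

S is symmetric (S[j,i] = S[i,j]). Assembling:

S = [[4.5667, -0.1667],
 [-0.1667, 3.7667]]
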